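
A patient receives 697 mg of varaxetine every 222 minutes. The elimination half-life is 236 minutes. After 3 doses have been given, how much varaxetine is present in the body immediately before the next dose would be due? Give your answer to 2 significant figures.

650 mg

The 3 doses were given 666, 444, 222 minutes ago.
Total = 697·(1/2)^(666/236) + 697·(1/2)^(444/236) + 697·(1/2)^(222/236)
      = 98.563 + 189.19 + 363.13 ≈ 650.88 mg.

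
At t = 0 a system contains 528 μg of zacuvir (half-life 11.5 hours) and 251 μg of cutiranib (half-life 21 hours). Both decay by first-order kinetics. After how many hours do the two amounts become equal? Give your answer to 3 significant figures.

Set 528·(1/2)^(t/11.5) = 251·(1/2)^(t/21).
Taking log₂: log₂(528/251) = t·(1/11.5 − 1/21).
log₂(2.1036) = 1.0729; 1/11.5 − 1/21 = 0.039337.
t = 1.0729 / 0.039337 ≈ 27.273 hours.

27.3 hours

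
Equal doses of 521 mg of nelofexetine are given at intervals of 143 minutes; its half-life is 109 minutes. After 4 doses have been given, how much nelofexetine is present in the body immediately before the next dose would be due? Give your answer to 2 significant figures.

The 4 doses were given 572, 429, 286, 143 minutes ago.
Total = 521·(1/2)^(572/109) + 521·(1/2)^(429/109) + 521·(1/2)^(286/109) + 521·(1/2)^(143/109)
      = 13.713 + 34.045 + 84.524 + 209.85 ≈ 342.13 mg.

340 mg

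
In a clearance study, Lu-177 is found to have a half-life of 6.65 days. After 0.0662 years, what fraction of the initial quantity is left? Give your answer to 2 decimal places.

0.0662 years = 24.163 days.
n = 24.163/6.65 ≈ 3.6335 half-lives.
Fraction remaining = (1/2)^3.6335 ≈ 0.080574.

0.08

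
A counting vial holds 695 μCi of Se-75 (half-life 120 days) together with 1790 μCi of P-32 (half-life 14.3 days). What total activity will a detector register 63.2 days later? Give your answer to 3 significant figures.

Se-75: 695 × (1/2)^(63.2/120) = 695 × (1/2)^0.52667 ≈ 482.44 μCi.
P-32: 1790 × (1/2)^(63.2/14.3) = 1790 × (1/2)^4.4196 ≈ 83.642 μCi.
Total = 482.44 + 83.642 ≈ 566.08 μCi.

566 μCi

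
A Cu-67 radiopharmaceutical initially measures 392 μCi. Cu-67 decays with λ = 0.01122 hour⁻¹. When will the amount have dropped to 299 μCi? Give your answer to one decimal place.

t½ = ln 2 / λ = 0.69315 / 0.01122 ≈ 61.778 hours.
Fraction remaining = 299/392 ≈ 0.76276.
n = log₂(392/299) = ln(1.311)/ln 2 ≈ 0.39071 half-lives.
t = n × t½ = 0.39071 × 61.778 ≈ 24.137 hours.

24.1 hours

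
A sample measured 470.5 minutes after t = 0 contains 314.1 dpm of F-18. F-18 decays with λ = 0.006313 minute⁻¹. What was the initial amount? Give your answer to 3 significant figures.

t½ = ln 2 / λ = 0.69315 / 0.006313 ≈ 109.8 minutes.
Number of half-lives elapsed: n = 470.5/109.8 ≈ 4.2852.
A₀ = A × 2^n = 314.1 × 2^4.2852 = 314.1 × 19.497 ≈ 6124 dpm.

6120 dpm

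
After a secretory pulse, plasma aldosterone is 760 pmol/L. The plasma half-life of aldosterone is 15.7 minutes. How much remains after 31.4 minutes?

190 pmol/L

Elapsed time is 2 half-lives (31.4/15.7).
Each half-life halves the amount: 760 × (1/2)^2 = 760/4 = 190 pmol/L.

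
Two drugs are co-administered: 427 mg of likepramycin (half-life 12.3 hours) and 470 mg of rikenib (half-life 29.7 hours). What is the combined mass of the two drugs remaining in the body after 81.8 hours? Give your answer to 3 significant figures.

likepramycin: 427 × (1/2)^(81.8/12.3) = 427 × (1/2)^6.6504 ≈ 4.2507 mg.
rikenib: 470 × (1/2)^(81.8/29.7) = 470 × (1/2)^2.7542 ≈ 69.662 mg.
Total = 4.2507 + 69.662 ≈ 73.913 mg.

73.9 mg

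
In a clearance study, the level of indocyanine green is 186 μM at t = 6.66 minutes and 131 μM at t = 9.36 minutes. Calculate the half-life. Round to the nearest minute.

5 minutes

Over Δt = 9.36 − 6.66 = 2.7 minutes, the level fell by a factor of 186/131 ≈ 1.4198.
n = log₂(1.4198) ≈ 0.50574 half-lives, so t½ = 2.7/0.50574 ≈ 5.3388 minutes.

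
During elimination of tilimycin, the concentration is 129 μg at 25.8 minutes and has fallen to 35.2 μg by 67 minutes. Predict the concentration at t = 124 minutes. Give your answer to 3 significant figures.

5.84 μg

Over Δt = 67 − 25.8 = 41.2 minutes, the level fell by a factor of 129/35.2 ≈ 3.6648.
n = log₂(3.6648) ≈ 1.8737 half-lives, so t½ = 41.2/1.8737 ≈ 21.988 minutes.
From t = 67 to t = 124: 35.2 × (1/2)^((124−67)/21.988) ≈ 5.837 μg.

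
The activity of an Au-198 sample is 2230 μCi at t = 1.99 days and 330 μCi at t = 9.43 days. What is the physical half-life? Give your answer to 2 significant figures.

2.7 days

Over Δt = 9.43 − 1.99 = 7.44 days, the level fell by a factor of 2230/330 ≈ 6.7576.
n = log₂(6.7576) ≈ 2.7565 half-lives, so t½ = 7.44/2.7565 ≈ 2.6991 days.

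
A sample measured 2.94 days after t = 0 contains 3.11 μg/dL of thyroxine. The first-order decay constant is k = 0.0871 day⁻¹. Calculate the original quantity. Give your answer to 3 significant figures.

t½ = ln 2 / k = 0.69315 / 0.0871 ≈ 7.9581 days.
Number of half-lives elapsed: n = 2.94/7.9581 ≈ 0.36944.
A₀ = A × 2^n = 3.11 × 2^0.36944 = 3.11 × 1.2918 ≈ 4.0176 μg/dL.

4.02 μg/dL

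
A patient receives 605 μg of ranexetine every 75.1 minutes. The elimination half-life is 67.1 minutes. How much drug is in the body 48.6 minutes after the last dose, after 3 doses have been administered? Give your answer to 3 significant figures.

612 μg

The 3 doses were given 198.8, 123.7, 48.6 minutes ago.
Total = 605·(1/2)^(198.8/67.1) + 605·(1/2)^(123.7/67.1) + 605·(1/2)^(48.6/67.1)
      = 77.603 + 168.58 + 366.2 ≈ 612.38 μg.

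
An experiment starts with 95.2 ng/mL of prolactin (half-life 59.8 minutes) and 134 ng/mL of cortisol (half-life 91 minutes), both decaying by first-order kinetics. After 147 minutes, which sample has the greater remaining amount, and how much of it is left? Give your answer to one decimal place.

prolactin: 95.2 × (1/2)^2.4582 ≈ 17.324 ng/mL.
cortisol: 134 × (1/2)^1.6154 ≈ 43.735 ng/mL.
Cortisol has more remaining, at ≈ 43.735 ng/mL.

cortisol, 43.7 ng/mL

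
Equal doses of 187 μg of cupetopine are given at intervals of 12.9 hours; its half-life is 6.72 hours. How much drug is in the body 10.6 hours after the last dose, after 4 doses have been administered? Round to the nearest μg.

The 4 doses were given 49.3, 36.4, 23.5, 10.6 hours ago.
Total = 187·(1/2)^(49.3/6.72) + 187·(1/2)^(36.4/6.72) + 187·(1/2)^(23.5/6.72) + 187·(1/2)^(10.6/6.72)
      = 1.1572 + 4.3779 + 16.563 + 62.662 ≈ 84.76 μg.

85 μg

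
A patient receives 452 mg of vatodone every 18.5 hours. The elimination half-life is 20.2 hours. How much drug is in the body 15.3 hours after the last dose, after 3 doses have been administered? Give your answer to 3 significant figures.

The 3 doses were given 52.3, 33.8, 15.3 hours ago.
Total = 452·(1/2)^(52.3/20.2) + 452·(1/2)^(33.8/20.2) + 452·(1/2)^(15.3/20.2)
      = 75.117 + 141.72 + 267.38 ≈ 484.22 mg.

484 mg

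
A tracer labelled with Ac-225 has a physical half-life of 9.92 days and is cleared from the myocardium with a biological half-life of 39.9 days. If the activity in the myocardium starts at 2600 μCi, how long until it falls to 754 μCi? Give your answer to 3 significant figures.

1/t_eff = 1/t_phys + 1/t_biol = 1/9.92 + 1/39.9 = 0.12587 per day.
t_eff = 9.92 × 39.9 / (9.92 + 39.9) ≈ 7.9448 days.
n = log₂(2600/754) ≈ 1.7859; t = 1.7859 × 7.9448 ≈ 14.188 days.

14.2 days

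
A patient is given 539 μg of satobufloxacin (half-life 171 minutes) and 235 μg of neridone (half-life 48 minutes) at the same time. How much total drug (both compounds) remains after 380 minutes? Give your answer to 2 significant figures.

satobufloxacin: 539 × (1/2)^(380/171) = 539 × (1/2)^2.2222 ≈ 115.51 μg.
neridone: 235 × (1/2)^(380/48) = 235 × (1/2)^7.9167 ≈ 0.97255 μg.
Total = 115.51 + 0.97255 ≈ 116.49 μg.

120 μg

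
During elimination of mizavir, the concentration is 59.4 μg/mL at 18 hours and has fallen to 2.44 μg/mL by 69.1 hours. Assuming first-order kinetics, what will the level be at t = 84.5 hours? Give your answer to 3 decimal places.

Over Δt = 69.1 − 18 = 51.1 hours, the level fell by a factor of 59.4/2.44 ≈ 24.344.
n = log₂(24.344) ≈ 4.6055 half-lives, so t½ = 51.1/4.6055 ≈ 11.095 hours.
From t = 69.1 to t = 84.5: 2.44 × (1/2)^((84.5−69.1)/11.095) ≈ 0.93233 μg/mL.

0.932 μg/mL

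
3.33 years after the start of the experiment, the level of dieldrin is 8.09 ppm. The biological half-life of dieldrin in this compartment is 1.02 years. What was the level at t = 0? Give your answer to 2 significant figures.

Number of half-lives elapsed: n = 3.33/1.02 ≈ 3.2647.
A₀ = A × 2^n = 8.09 × 2^3.2647 = 8.09 × 9.6111 ≈ 77.754 ppm.

78 ppm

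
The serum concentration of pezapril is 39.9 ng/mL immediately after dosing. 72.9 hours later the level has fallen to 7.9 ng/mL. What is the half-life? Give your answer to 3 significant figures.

31.2 hours

A/A₀ = 7.9/39.9 ≈ 0.19799.
n = log₂(5.0506) ≈ 2.3365 half-lives elapsed in 72.9 hours.
t½ = 72.9/2.3365 ≈ 31.201 hours.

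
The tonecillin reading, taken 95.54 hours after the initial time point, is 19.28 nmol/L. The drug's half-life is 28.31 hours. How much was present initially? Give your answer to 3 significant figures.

Number of half-lives elapsed: n = 95.54/28.31 ≈ 3.3748.
A₀ = A × 2^n = 19.28 × 2^3.3748 = 19.28 × 10.373 ≈ 199.99 nmol/L.

200 nmol/L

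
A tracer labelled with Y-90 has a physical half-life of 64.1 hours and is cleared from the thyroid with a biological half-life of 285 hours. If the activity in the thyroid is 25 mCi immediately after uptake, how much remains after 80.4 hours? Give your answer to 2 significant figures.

1/t_eff = 1/t_phys + 1/t_biol = 1/64.1 + 1/285 = 0.019109 per hour.
t_eff = 64.1 × 285 / (64.1 + 285) ≈ 52.33 hours.
Remaining = 25 × (1/2)^(80.4/52.33) = 25 × (1/2)^1.5364 ≈ 8.6186 mCi.

8.6 mCi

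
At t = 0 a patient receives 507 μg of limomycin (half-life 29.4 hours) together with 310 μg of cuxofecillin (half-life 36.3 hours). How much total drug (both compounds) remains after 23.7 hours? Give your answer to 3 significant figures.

limomycin: 507 × (1/2)^(23.7/29.4) = 507 × (1/2)^0.80612 ≈ 289.96 μg.
cuxofecillin: 310 × (1/2)^(23.7/36.3) = 310 × (1/2)^0.65289 ≈ 197.16 μg.
Total = 289.96 + 197.16 ≈ 487.12 μg.

487 μg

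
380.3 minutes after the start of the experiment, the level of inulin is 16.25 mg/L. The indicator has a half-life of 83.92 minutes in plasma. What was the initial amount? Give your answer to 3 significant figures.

Number of half-lives elapsed: n = 380.3/83.92 ≈ 4.5317.
A₀ = A × 2^n = 16.25 × 2^4.5317 = 16.25 × 23.13 ≈ 375.86 mg/L.

376 mg/L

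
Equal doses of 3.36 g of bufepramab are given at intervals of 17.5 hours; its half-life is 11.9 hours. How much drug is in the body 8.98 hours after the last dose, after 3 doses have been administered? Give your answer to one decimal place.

3.0 g

The 3 doses were given 43.98, 26.48, 8.98 hours ago.
Total = 3.36·(1/2)^(43.98/11.9) + 3.36·(1/2)^(26.48/11.9) + 3.36·(1/2)^(8.98/11.9)
      = 0.25929 + 0.7186 + 1.9915 ≈ 2.9694 g.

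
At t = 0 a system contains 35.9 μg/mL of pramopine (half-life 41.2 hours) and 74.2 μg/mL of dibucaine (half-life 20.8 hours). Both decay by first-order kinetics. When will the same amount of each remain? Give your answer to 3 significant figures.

Set 35.9·(1/2)^(t/41.2) = 74.2·(1/2)^(t/20.8).
Taking log₂: log₂(35.9/74.2) = t·(1/41.2 − 1/20.8).
log₂(0.48383) = -1.0474; 1/41.2 − 1/20.8 = -0.023805.
t = -1.0474 / -0.023805 ≈ 44 hours.

44.0 hours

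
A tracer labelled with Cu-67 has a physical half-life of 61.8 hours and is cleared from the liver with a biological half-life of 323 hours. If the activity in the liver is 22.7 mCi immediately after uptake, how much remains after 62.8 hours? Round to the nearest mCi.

10 mCi

1/t_eff = 1/t_phys + 1/t_biol = 1/61.8 + 1/323 = 0.019277 per hour.
t_eff = 61.8 × 323 / (61.8 + 323) ≈ 51.875 hours.
Remaining = 22.7 × (1/2)^(62.8/51.875) = 22.7 × (1/2)^1.2106 ≈ 9.8084 mCi.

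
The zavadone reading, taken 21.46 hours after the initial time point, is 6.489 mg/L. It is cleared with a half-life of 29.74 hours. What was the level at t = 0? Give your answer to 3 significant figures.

Number of half-lives elapsed: n = 21.46/29.74 ≈ 0.72159.
A₀ = A × 2^n = 6.489 × 2^0.72159 = 6.489 × 1.649 ≈ 10.7 mg/L.

10.7 mg/L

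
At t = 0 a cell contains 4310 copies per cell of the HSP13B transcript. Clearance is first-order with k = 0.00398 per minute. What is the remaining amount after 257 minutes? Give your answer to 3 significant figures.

t½ = ln 2 / k = 0.69315 / 0.00398 ≈ 174.16 minutes.
Number of half-lives: n = 257/174.16 ≈ 1.4757.
Remaining = 4310 × (1/2)^1.4757 = 4310 × 0.35957 ≈ 1549.7 copies per cell.

1550 copies per cell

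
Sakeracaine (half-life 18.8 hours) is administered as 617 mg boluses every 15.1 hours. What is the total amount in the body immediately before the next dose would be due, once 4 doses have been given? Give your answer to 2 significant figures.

The 4 doses were given 60.4, 45.3, 30.2, 15.1 hours ago.
Total = 617·(1/2)^(60.4/18.8) + 617·(1/2)^(45.3/18.8) + 617·(1/2)^(30.2/18.8) + 617·(1/2)^(15.1/18.8)
      = 66.55 + 116.13 + 202.64 + 353.59 ≈ 738.9 mg.

740 mg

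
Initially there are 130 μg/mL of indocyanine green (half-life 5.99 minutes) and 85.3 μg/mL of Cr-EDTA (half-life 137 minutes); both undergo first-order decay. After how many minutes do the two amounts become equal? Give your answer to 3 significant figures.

3.81 minutes

Set 130·(1/2)^(t/5.99) = 85.3·(1/2)^(t/137).
Taking log₂: log₂(130/85.3) = t·(1/5.99 − 1/137).
log₂(1.524) = 0.60789; 1/5.99 − 1/137 = 0.15965.
t = 0.60789 / 0.15965 ≈ 3.8078 minutes.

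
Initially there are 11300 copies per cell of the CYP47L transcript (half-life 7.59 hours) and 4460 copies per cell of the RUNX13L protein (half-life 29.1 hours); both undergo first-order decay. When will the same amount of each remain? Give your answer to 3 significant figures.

13.8 hours

Set 11300·(1/2)^(t/7.59) = 4460·(1/2)^(t/29.1).
Taking log₂: log₂(11300/4460) = t·(1/7.59 − 1/29.1).
log₂(2.5336) = 1.3412; 1/7.59 − 1/29.1 = 0.097388.
t = 1.3412 / 0.097388 ≈ 13.772 hours.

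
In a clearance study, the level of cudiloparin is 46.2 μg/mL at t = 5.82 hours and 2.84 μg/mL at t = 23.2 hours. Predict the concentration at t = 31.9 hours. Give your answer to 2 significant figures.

Over Δt = 23.2 − 5.82 = 17.38 hours, the level fell by a factor of 46.2/2.84 ≈ 16.268.
n = log₂(16.268) ≈ 4.0239 half-lives, so t½ = 17.38/4.0239 ≈ 4.3192 hours.
From t = 23.2 to t = 31.9: 2.84 × (1/2)^((31.9−23.2)/4.3192) ≈ 0.70301 μg/mL.

0.70 μg/mL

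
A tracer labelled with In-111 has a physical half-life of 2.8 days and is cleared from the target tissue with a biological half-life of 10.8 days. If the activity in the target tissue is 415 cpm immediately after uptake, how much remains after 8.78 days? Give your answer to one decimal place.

26.9 cpm

1/t_eff = 1/t_phys + 1/t_biol = 1/2.8 + 1/10.8 = 0.44974 per day.
t_eff = 2.8 × 10.8 / (2.8 + 10.8) ≈ 2.2235 days.
Remaining = 415 × (1/2)^(8.78/2.2235) = 415 × (1/2)^3.9487 ≈ 26.877 cpm.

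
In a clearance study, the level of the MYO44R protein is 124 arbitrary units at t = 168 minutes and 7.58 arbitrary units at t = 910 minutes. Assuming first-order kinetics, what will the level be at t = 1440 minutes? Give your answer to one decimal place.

1.0 arbitrary units

Over Δt = 910 − 168 = 742 minutes, the level fell by a factor of 124/7.58 ≈ 16.359.
n = log₂(16.359) ≈ 4.032 half-lives, so t½ = 742/4.032 ≈ 184.03 minutes.
From t = 910 to t = 1440: 7.58 × (1/2)^((1440−910)/184.03) ≈ 1.0297 arbitrary units.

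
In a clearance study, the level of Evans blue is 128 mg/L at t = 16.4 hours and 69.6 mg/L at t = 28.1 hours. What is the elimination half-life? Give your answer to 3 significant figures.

13.3 hours

Over Δt = 28.1 − 16.4 = 11.7 hours, the level fell by a factor of 128/69.6 ≈ 1.8391.
n = log₂(1.8391) ≈ 0.87898 half-lives, so t½ = 11.7/0.87898 ≈ 13.311 hours.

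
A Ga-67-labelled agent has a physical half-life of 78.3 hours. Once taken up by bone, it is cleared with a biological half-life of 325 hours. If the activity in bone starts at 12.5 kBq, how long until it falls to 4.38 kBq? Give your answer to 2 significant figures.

1/t_eff = 1/t_phys + 1/t_biol = 1/78.3 + 1/325 = 0.015848 per hour.
t_eff = 78.3 × 325 / (78.3 + 325) ≈ 63.098 hours.
n = log₂(12.5/4.38) ≈ 1.5129; t = 1.5129 × 63.098 ≈ 95.463 hours.

95 hours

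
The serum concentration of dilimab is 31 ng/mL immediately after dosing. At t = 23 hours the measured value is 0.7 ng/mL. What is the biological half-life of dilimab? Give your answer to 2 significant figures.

4.2 hours

A/A₀ = 0.7/31 ≈ 0.022581.
n = log₂(44.286) ≈ 5.4688 half-lives elapsed in 23 hours.
t½ = 23/5.4688 ≈ 4.2057 hours.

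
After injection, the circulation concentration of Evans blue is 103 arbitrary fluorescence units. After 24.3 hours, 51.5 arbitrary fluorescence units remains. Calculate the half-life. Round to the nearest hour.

24 hours

A/A₀ = 51.5/103 ≈ 0.5.
n = log₂(2) ≈ 1 half-life elapsed in 24.3 hours.
t½ = 24.3/1 ≈ 24.3 hours.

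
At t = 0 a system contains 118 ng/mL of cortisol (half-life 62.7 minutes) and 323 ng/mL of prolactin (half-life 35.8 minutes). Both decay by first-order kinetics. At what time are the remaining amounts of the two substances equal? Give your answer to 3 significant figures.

Set 118·(1/2)^(t/62.7) = 323·(1/2)^(t/35.8).
Taking log₂: log₂(118/323) = t·(1/62.7 − 1/35.8).
log₂(0.36533) = -1.4527; 1/62.7 − 1/35.8 = -0.011984.
t = -1.4527 / -0.011984 ≈ 121.22 minutes.

121 minutes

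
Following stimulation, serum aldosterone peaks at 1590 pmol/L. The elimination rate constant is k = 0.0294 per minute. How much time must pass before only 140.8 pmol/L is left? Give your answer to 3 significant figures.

t½ = ln 2 / k = 0.69315 / 0.0294 ≈ 23.576 minutes.
Fraction remaining = 140.8/1590 ≈ 0.088553.
n = log₂(1590/140.8) = ln(11.293)/ln 2 ≈ 3.4973 half-lives.
t = n × t½ = 3.4973 × 23.576 ≈ 82.454 minutes.

82.5 minutes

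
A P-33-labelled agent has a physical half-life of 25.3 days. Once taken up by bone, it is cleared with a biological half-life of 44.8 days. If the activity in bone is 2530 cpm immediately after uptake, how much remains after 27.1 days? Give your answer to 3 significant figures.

792 cpm

1/t_eff = 1/t_phys + 1/t_biol = 1/25.3 + 1/44.8 = 0.061847 per day.
t_eff = 25.3 × 44.8 / (25.3 + 44.8) ≈ 16.169 days.
Remaining = 2530 × (1/2)^(27.1/16.169) = 2530 × (1/2)^1.6761 ≈ 791.73 cpm.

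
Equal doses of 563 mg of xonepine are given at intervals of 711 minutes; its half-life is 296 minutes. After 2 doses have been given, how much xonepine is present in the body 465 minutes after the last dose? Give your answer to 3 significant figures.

225 mg

The 2 doses were given 1176, 465 minutes ago.
Total = 563·(1/2)^(1176/296) + 563·(1/2)^(465/296)
      = 35.853 + 189.5 ≈ 225.35 mg.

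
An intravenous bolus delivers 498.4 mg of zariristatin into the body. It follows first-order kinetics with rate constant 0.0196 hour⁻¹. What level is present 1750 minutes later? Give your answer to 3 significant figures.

281 mg

t½ = ln 2 / λ = 0.69315 / 0.0196 ≈ 35.365 hours.
Convert the elapsed time: 1750 minutes = 29.1667 hours.
Number of half-lives: n = 29.1667/35.365 ≈ 0.82474.
Remaining = 498.4 × (1/2)^0.82474 = 498.4 × 0.56458 ≈ 281.39 mg.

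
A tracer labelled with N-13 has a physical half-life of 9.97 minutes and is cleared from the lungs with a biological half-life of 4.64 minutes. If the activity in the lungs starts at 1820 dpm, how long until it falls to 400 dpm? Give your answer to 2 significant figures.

1/t_eff = 1/t_phys + 1/t_biol = 1/9.97 + 1/4.64 = 0.31582 per minute.
t_eff = 9.97 × 4.64 / (9.97 + 4.64) ≈ 3.1664 minutes.
n = log₂(1820/400) ≈ 2.1859; t = 2.1859 × 3.1664 ≈ 6.9213 minutes.

6.9 minutes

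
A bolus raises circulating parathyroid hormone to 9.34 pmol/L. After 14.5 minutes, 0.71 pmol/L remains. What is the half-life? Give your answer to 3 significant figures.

3.90 minutes

A/A₀ = 0.71/9.34 ≈ 0.076017.
n = log₂(13.155) ≈ 3.7175 half-lives elapsed in 14.5 minutes.
t½ = 14.5/3.7175 ≈ 3.9004 minutes.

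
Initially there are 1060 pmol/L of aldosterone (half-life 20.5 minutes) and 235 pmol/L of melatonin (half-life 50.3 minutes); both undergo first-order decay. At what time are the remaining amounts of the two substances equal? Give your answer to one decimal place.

75.2 minutes

Set 1060·(1/2)^(t/20.5) = 235·(1/2)^(t/50.3).
Taking log₂: log₂(1060/235) = t·(1/20.5 − 1/50.3).
log₂(4.5106) = 2.1733; 1/20.5 − 1/50.3 = 0.0289.
t = 2.1733 / 0.0289 ≈ 75.202 minutes.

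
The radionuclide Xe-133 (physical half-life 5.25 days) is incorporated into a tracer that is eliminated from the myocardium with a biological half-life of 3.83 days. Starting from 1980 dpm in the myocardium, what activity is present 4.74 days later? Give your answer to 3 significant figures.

1/t_eff = 1/t_phys + 1/t_biol = 1/5.25 + 1/3.83 = 0.45157 per day.
t_eff = 5.25 × 3.83 / (5.25 + 3.83) ≈ 2.2145 days.
Remaining = 1980 × (1/2)^(4.74/2.2145) = 1980 × (1/2)^2.1405 ≈ 449.08 dpm.

449 dpm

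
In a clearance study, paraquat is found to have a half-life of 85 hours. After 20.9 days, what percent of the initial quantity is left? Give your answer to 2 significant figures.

1.7%

20.9 days = 501.6 hours.
n = 501.6/85 ≈ 5.9012 half-lives.
Fraction remaining = (1/2)^5.9012 ≈ 0.016733, i.e. 1.6733%.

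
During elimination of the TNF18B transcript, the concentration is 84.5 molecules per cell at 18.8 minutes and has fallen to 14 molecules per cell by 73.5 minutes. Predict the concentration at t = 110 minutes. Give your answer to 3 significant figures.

4.22 molecules per cell

Over Δt = 73.5 − 18.8 = 54.7 minutes, the level fell by a factor of 84.5/14 ≈ 6.0357.
n = log₂(6.0357) ≈ 2.5935 half-lives, so t½ = 54.7/2.5935 ≈ 21.091 minutes.
From t = 73.5 to t = 110: 14 × (1/2)^((110−73.5)/21.091) ≈ 4.2186 molecules per cell.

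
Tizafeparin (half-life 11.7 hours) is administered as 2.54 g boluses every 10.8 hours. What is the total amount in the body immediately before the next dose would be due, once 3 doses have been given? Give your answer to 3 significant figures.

2.42 g

The 3 doses were given 32.4, 21.6, 10.8 hours ago.
Total = 2.54·(1/2)^(32.4/11.7) + 2.54·(1/2)^(21.6/11.7) + 2.54·(1/2)^(10.8/11.7)
      = 0.37257 + 0.70646 + 1.3396 ≈ 2.4186 g.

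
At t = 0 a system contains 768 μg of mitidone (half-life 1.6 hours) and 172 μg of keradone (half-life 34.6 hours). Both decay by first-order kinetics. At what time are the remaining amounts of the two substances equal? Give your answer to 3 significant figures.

Set 768·(1/2)^(t/1.6) = 172·(1/2)^(t/34.6).
Taking log₂: log₂(768/172) = t·(1/1.6 − 1/34.6).
log₂(4.4651) = 2.1587; 1/1.6 − 1/34.6 = 0.5961.
t = 2.1587 / 0.5961 ≈ 3.6214 hours.

3.62 hours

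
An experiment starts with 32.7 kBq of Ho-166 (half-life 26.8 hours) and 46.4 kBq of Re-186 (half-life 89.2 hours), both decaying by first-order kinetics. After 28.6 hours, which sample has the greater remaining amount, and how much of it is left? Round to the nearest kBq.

Re-186, 37 kBq

Ho-166: 32.7 × (1/2)^1.0672 ≈ 15.606 kBq.
Re-186: 46.4 × (1/2)^0.32063 ≈ 37.153 kBq.
Re-186 has more remaining, at ≈ 37.153 kBq.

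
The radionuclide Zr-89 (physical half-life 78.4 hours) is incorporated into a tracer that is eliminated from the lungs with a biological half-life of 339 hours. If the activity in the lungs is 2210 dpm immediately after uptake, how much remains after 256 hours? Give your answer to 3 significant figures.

136 dpm

1/t_eff = 1/t_phys + 1/t_biol = 1/78.4 + 1/339 = 0.015705 per hour.
t_eff = 78.4 × 339 / (78.4 + 339) ≈ 63.674 hours.
Remaining = 2210 × (1/2)^(256/63.674) = 2210 × (1/2)^4.0205 ≈ 136.18 dpm.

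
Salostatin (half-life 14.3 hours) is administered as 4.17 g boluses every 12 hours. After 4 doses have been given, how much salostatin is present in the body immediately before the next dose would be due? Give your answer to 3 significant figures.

The 4 doses were given 48, 36, 24, 12 hours ago.
Total = 4.17·(1/2)^(48/14.3) + 4.17·(1/2)^(36/14.3) + 4.17·(1/2)^(24/14.3) + 4.17·(1/2)^(12/14.3)
      = 0.40709 + 0.72828 + 1.3029 + 2.3309 ≈ 4.7692 g.

4.77 g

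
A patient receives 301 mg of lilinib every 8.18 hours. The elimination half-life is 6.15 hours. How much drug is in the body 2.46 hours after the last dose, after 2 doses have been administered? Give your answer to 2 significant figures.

The 2 doses were given 10.64, 2.46 hours ago.
Total = 301·(1/2)^(10.64/6.15) + 301·(1/2)^(2.46/6.15)
      = 90.732 + 228.12 ≈ 318.85 mg.

320 mg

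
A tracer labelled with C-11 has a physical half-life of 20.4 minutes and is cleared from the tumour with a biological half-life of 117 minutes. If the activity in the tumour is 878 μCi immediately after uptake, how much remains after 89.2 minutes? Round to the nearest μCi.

1/t_eff = 1/t_phys + 1/t_biol = 1/20.4 + 1/117 = 0.057567 per minute.
t_eff = 20.4 × 117 / (20.4 + 117) ≈ 17.371 minutes.
Remaining = 878 × (1/2)^(89.2/17.371) = 878 × (1/2)^5.1349 ≈ 24.988 μCi.

25 μCi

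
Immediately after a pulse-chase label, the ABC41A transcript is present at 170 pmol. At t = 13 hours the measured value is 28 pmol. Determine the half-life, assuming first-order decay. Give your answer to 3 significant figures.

A/A₀ = 28/170 ≈ 0.16471.
n = log₂(6.0714) ≈ 2.602 half-lives elapsed in 13 hours.
t½ = 13/2.602 ≈ 4.9961 hours.

5.00 hours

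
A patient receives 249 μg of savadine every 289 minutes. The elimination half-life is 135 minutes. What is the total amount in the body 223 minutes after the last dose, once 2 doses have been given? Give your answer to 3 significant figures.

97.2 μg

The 2 doses were given 512, 223 minutes ago.
Total = 249·(1/2)^(512/135) + 249·(1/2)^(223/135)
      = 17.969 + 79.24 ≈ 97.208 μg.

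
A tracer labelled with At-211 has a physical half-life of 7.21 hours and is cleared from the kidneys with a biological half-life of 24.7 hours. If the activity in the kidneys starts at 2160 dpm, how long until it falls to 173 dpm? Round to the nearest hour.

20 hours

1/t_eff = 1/t_phys + 1/t_biol = 1/7.21 + 1/24.7 = 0.17918 per hour.
t_eff = 7.21 × 24.7 / (7.21 + 24.7) ≈ 5.5809 hours.
n = log₂(2160/173) ≈ 3.6422; t = 3.6422 × 5.5809 ≈ 20.327 hours.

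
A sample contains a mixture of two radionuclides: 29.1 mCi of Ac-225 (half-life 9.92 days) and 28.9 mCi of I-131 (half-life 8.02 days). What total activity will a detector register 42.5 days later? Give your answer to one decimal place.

Ac-225: 29.1 × (1/2)^(42.5/9.92) = 29.1 × (1/2)^4.2843 ≈ 1.4935 mCi.
I-131: 28.9 × (1/2)^(42.5/8.02) = 28.9 × (1/2)^5.2993 ≈ 0.73395 mCi.
Total = 1.4935 + 0.73395 ≈ 2.2274 mCi.

2.2 mCi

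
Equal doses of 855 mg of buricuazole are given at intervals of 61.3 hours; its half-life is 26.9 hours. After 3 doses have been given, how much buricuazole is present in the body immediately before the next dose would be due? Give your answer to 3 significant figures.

220 mg

The 3 doses were given 183.9, 122.6, 61.3 hours ago.
Total = 855·(1/2)^(183.9/26.9) + 855·(1/2)^(122.6/26.9) + 855·(1/2)^(61.3/26.9)
      = 7.4816 + 36.307 + 176.19 ≈ 219.98 mg.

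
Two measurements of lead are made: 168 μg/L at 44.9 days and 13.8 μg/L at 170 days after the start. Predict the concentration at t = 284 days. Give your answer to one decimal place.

1.4 μg/L

Over Δt = 170 − 44.9 = 125.1 days, the level fell by a factor of 168/13.8 ≈ 12.174.
n = log₂(12.174) ≈ 3.6057 half-lives, so t½ = 125.1/3.6057 ≈ 34.695 days.
From t = 170 to t = 284: 13.8 × (1/2)^((284−170)/34.695) ≈ 1.415 μg/L.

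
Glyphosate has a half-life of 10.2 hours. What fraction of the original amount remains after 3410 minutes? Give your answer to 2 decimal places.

0.02

3410 minutes = 56.8333 hours.
n = 56.8333/10.2 ≈ 5.5719 half-lives.
Fraction remaining = (1/2)^5.5719 ≈ 0.021023.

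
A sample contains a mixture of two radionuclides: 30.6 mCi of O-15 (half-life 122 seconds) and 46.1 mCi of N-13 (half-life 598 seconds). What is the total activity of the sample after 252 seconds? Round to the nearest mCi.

42 mCi

O-15: 30.6 × (1/2)^(252/122) = 30.6 × (1/2)^2.0656 ≈ 7.3101 mCi.
N-13: 46.1 × (1/2)^(252/598) = 46.1 × (1/2)^0.4214 ≈ 34.423 mCi.
Total = 7.3101 + 34.423 ≈ 41.733 mCi.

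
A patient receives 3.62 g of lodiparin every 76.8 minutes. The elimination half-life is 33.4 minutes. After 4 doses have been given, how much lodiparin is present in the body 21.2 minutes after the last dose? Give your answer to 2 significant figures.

2.9 g

The 4 doses were given 251.6, 174.8, 98, 21.2 minutes ago.
Total = 3.62·(1/2)^(251.6/33.4) + 3.62·(1/2)^(174.8/33.4) + 3.62·(1/2)^(98/33.4) + 3.62·(1/2)^(21.2/33.4)
      = 0.019547 + 0.096218 + 0.47364 + 2.3315 ≈ 2.9209 g.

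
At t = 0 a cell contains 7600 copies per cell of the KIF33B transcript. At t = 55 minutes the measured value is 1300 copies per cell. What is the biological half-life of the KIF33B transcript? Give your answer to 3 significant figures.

21.6 minutes

A/A₀ = 1300/7600 ≈ 0.17105.
n = log₂(5.8462) ≈ 2.5475 half-lives elapsed in 55 minutes.
t½ = 55/2.5475 ≈ 21.59 minutes.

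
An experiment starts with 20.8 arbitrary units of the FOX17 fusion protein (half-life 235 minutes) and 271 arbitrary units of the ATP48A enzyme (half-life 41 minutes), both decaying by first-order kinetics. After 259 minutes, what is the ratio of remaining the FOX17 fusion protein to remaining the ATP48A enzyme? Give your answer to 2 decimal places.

FOX17 fusion protein: 20.8 × (1/2)^(259/235) = 20.8 × (1/2)^1.1021 ≈ 9.6892 arbitrary units.
ATP48A enzyme: 271 × (1/2)^(259/41) = 271 × (1/2)^6.3171 ≈ 3.3989 arbitrary units.
Ratio ≈ 9.6892 / 3.3989 ≈ 2.8507.

2.85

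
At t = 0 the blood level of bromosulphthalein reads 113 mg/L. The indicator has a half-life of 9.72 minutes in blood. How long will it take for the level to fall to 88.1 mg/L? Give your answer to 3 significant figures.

Fraction remaining = 88.1/113 ≈ 0.77965.
n = log₂(113/88.1) = ln(1.2826)/ln 2 ≈ 0.35911 half-lives.
t = n × t½ = 0.35911 × 9.72 ≈ 3.4905 minutes.

3.49 minutes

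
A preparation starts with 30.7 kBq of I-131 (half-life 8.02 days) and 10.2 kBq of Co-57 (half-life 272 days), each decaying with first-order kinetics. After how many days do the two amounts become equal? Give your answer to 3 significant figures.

Set 30.7·(1/2)^(t/8.02) = 10.2·(1/2)^(t/272).
Taking log₂: log₂(30.7/10.2) = t·(1/8.02 − 1/272).
log₂(3.0098) = 1.5897; 1/8.02 − 1/272 = 0.12101.
t = 1.5897 / 0.12101 ≈ 13.136 days.

13.1 days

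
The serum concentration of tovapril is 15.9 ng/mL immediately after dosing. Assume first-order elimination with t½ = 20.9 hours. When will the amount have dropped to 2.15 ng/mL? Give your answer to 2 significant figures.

60 hours

Fraction remaining = 2.15/15.9 ≈ 0.13522.
n = log₂(15.9/2.15) = ln(7.3953)/ln 2 ≈ 2.8866 half-lives.
t = n × t½ = 2.8866 × 20.9 ≈ 60.33 hours.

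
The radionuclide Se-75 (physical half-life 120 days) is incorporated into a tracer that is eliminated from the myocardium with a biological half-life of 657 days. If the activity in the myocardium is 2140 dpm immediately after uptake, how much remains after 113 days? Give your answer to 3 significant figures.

989 dpm

1/t_eff = 1/t_phys + 1/t_biol = 1/120 + 1/657 = 0.0098554 per day.
t_eff = 120 × 657 / (120 + 657) ≈ 101.47 days.
Remaining = 2140 × (1/2)^(113/101.47) = 2140 × (1/2)^1.1137 ≈ 988.94 dpm.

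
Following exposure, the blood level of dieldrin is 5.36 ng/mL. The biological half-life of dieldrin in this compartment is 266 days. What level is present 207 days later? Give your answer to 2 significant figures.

3.1 ng/mL

Number of half-lives: n = 207/266 ≈ 0.7782.
Remaining = 5.36 × (1/2)^0.7782 = 5.36 × 0.5831 ≈ 3.1254 ng/mL.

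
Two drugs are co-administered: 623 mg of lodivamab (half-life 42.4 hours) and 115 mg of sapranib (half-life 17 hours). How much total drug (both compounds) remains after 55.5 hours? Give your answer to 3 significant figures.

263 mg

lodivamab: 623 × (1/2)^(55.5/42.4) = 623 × (1/2)^1.309 ≈ 251.45 mg.
sapranib: 115 × (1/2)^(55.5/17) = 115 × (1/2)^3.2647 ≈ 11.965 mg.
Total = 251.45 + 11.965 ≈ 263.42 mg.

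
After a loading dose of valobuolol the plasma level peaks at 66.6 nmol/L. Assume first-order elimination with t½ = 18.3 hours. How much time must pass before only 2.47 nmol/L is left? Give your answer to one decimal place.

Fraction remaining = 2.47/66.6 ≈ 0.037087.
n = log₂(66.6/2.47) = ln(26.964)/ln 2 ≈ 4.7529 half-lives.
t = n × t½ = 4.7529 × 18.3 ≈ 86.979 hours.

87.0 hours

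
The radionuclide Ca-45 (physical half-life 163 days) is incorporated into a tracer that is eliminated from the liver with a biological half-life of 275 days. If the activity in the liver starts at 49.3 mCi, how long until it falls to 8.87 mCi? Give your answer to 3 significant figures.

253 days

1/t_eff = 1/t_phys + 1/t_biol = 1/163 + 1/275 = 0.0097713 per day.
t_eff = 163 × 275 / (163 + 275) ≈ 102.34 days.
n = log₂(49.3/8.87) ≈ 2.4746; t = 2.4746 × 102.34 ≈ 253.25 days.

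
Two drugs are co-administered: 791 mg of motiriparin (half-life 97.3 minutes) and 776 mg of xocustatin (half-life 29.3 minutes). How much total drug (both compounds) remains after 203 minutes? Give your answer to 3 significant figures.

193 mg

motiriparin: 791 × (1/2)^(203/97.3) = 791 × (1/2)^2.0863 ≈ 186.26 mg.
xocustatin: 776 × (1/2)^(203/29.3) = 776 × (1/2)^6.9283 ≈ 6.3713 mg.
Total = 186.26 + 6.3713 ≈ 192.64 mg.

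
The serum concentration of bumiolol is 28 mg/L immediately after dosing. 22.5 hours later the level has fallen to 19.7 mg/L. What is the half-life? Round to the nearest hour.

A/A₀ = 19.7/28 ≈ 0.70357.
n = log₂(1.4213) ≈ 0.50723 half-lives elapsed in 22.5 hours.
t½ = 22.5/0.50723 ≈ 44.358 hours.

44 hours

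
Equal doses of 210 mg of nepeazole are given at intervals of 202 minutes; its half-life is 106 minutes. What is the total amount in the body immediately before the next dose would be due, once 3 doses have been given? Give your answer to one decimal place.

75.0 mg

The 3 doses were given 606, 404, 202 minutes ago.
Total = 210·(1/2)^(606/106) + 210·(1/2)^(404/106) + 210·(1/2)^(202/106)
      = 3.9924 + 14.959 + 56.048 ≈ 74.999 mg.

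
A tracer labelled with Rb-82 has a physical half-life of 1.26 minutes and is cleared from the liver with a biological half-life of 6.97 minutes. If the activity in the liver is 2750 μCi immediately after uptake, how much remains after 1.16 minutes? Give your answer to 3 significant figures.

1/t_eff = 1/t_phys + 1/t_biol = 1/1.26 + 1/6.97 = 0.93712 per minute.
t_eff = 1.26 × 6.97 / (1.26 + 6.97) ≈ 1.0671 minutes.
Remaining = 2750 × (1/2)^(1.16/1.0671) = 2750 × (1/2)^1.0871 ≈ 1294.5 μCi.

1290 μCi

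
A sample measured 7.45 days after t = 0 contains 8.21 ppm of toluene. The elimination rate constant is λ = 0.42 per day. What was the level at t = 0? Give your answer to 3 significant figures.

t½ = ln 2 / λ = 0.69315 / 0.42 ≈ 1.6504 days.
Number of half-lives elapsed: n = 7.45/1.6504 ≈ 4.5142.
A₀ = A × 2^n = 8.21 × 2^4.5142 = 8.21 × 22.851 ≈ 187.61 ppm.

188 ppm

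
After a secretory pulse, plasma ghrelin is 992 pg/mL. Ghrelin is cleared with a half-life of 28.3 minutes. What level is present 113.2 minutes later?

62 pg/mL

Elapsed time is 4 half-lives (113.2/28.3).
Each half-life halves the amount: 992 × (1/2)^4 = 992/16 = 62 pg/mL.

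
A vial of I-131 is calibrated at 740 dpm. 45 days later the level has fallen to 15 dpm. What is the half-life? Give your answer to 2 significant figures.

A/A₀ = 15/740 ≈ 0.02027.
n = log₂(49.333) ≈ 5.6245 half-lives elapsed in 45 days.
t½ = 45/5.6245 ≈ 8.0007 days.

8.0 days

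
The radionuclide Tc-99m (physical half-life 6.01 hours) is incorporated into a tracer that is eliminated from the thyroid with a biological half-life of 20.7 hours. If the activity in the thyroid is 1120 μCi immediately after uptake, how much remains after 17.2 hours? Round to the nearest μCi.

1/t_eff = 1/t_phys + 1/t_biol = 1/6.01 + 1/20.7 = 0.2147 per hour.
t_eff = 6.01 × 20.7 / (6.01 + 20.7) ≈ 4.6577 hours.
Remaining = 1120 × (1/2)^(17.2/4.6577) = 1120 × (1/2)^3.6928 ≈ 86.61 μCi.

87 μCi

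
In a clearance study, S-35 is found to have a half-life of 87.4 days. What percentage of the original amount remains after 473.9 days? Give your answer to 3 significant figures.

n = 473.9/87.4 ≈ 5.4222 half-lives.
Fraction remaining = (1/2)^5.4222 ≈ 0.023321, i.e. 2.3321%.

2.33%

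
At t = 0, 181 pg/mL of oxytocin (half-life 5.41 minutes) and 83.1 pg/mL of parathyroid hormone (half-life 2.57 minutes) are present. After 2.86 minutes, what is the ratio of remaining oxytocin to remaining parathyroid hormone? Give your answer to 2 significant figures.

oxytocin: 181 × (1/2)^(2.86/5.41) = 181 × (1/2)^0.52865 ≈ 125.47 pg/mL.
parathyroid hormone: 83.1 × (1/2)^(2.86/2.57) = 83.1 × (1/2)^1.1128 ≈ 38.424 pg/mL.
Ratio ≈ 125.47 / 38.424 ≈ 3.2654.

3.3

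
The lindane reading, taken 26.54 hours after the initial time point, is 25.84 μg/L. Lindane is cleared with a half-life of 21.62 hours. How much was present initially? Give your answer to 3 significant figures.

60.5 μg/L

Number of half-lives elapsed: n = 26.54/21.62 ≈ 1.2276.
A₀ = A × 2^n = 25.84 × 2^1.2276 = 25.84 × 2.3417 ≈ 60.51 μg/L.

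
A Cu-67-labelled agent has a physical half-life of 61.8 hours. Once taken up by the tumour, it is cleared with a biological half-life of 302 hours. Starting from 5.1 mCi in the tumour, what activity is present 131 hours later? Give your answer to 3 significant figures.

1/t_eff = 1/t_phys + 1/t_biol = 1/61.8 + 1/302 = 0.019492 per hour.
t_eff = 61.8 × 302 / (61.8 + 302) ≈ 51.302 hours.
Remaining = 5.1 × (1/2)^(131/51.302) = 5.1 × (1/2)^2.5535 ≈ 0.86873 mCi.

0.869 mCi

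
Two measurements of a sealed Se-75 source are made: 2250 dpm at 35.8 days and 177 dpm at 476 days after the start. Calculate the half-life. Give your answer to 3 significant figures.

120 days

Over Δt = 476 − 35.8 = 440.2 days, the level fell by a factor of 2250/177 ≈ 12.712.
n = log₂(12.712) ≈ 3.6681 half-lives, so t½ = 440.2/3.6681 ≈ 120.01 days.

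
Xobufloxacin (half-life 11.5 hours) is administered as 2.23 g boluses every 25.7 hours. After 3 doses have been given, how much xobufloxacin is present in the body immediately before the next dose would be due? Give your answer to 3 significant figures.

The 3 doses were given 77.1, 51.4, 25.7 hours ago.
Total = 2.23·(1/2)^(77.1/11.5) + 2.23·(1/2)^(51.4/11.5) + 2.23·(1/2)^(25.7/11.5)
      = 0.021384 + 0.10065 + 0.47377 ≈ 0.59581 g.

0.596 g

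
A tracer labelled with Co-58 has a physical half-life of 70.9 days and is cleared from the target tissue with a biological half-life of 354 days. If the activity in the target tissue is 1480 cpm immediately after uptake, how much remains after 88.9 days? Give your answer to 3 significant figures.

1/t_eff = 1/t_phys + 1/t_biol = 1/70.9 + 1/354 = 0.016929 per day.
t_eff = 70.9 × 354 / (70.9 + 354) ≈ 59.069 days.
Remaining = 1480 × (1/2)^(88.9/59.069) = 1480 × (1/2)^1.505 ≈ 521.45 cpm.

521 cpm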